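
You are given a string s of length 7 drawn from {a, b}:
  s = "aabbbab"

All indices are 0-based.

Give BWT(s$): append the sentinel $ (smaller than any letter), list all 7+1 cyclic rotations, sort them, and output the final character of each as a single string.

rank  rotation  last
    0  $aabbbab  b
    1  aabbbab$  $
    2  ab$aabbb  b
    3  abbbab$a  a
    4  b$aabbba  a
    5  bab$aabb  b
    6  bbab$aab  b
    7  bbbab$aa  a

b$baabba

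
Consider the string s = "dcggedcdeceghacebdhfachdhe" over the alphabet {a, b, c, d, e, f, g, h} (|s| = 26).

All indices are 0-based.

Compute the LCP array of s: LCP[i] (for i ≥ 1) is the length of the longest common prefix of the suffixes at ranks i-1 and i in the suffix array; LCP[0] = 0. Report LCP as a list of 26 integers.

rank | idx | suffix
   0 |  13 | acebdhfachdhe
   1 |  20 | achdhe
   2 |  16 | bdhfachdhe
   3 |   6 | cdeceghacebdhfachdhe
   4 |  14 | cebdhfachdhe
   5 |   9 | ceghacebdhfachdhe
   6 |   1 | cggedcdeceghacebdhfachdhe
   7 |  21 | chdhe
   8 |   5 | dcdeceghacebdhfachdhe
   9 |   0 | dcggedcdeceghacebdhfachdhe
  10 |   7 | deceghacebdhfachdhe
  11 |  23 | dhe
  12 |  17 | dhfachdhe
  13 |  25 | e
  14 |  15 | ebdhfachdhe
  15 |   8 | eceghacebdhfachdhe
  16 |   4 | edcdeceghacebdhfachdhe
  17 |  10 | eghacebdhfachdhe
  18 |  19 | fachdhe
  19 |   3 | gedcdeceghacebdhfachdhe
  20 |   2 | ggedcdeceghacebdhfachdhe
  21 |  11 | ghacebdhfachdhe
  22 |  12 | hacebdhfachdhe
  23 |  22 | hdhe
  24 |  24 | he
  25 |  18 | hfachdhe

SA = [13, 20, 16, 6, 14, 9, 1, 21, 5, 0, 7, 23, 17, 25, 15, 8, 4, 10, 19, 3, 2, 11, 12, 22, 24, 18]
i: (SA[i-1],SA[i]) lcp shared
  1: (13,20) 2 'ac'
  2: (20,16) 0 ''
  3: (16,6) 0 ''
  4: (6,14) 1 'c'
  5: (14,9) 2 'ce'
  6: (9,1) 1 'c'
  7: (1,21) 1 'c'
  8: (21,5) 0 ''
  9: (5,0) 2 'dc'
  10: (0,7) 1 'd'
  11: (7,23) 1 'd'
  12: (23,17) 2 'dh'
  13: (17,25) 0 ''
  14: (25,15) 1 'e'
  15: (15,8) 1 'e'
  16: (8,4) 1 'e'
  17: (4,10) 1 'e'
  18: (10,19) 0 ''
  19: (19,3) 0 ''
  20: (3,2) 1 'g'
  21: (2,11) 1 'g'
  22: (11,12) 0 ''
  23: (12,22) 1 'h'
  24: (22,24) 1 'h'
  25: (24,18) 1 'h'

[0, 2, 0, 0, 1, 2, 1, 1, 0, 2, 1, 1, 2, 0, 1, 1, 1, 1, 0, 0, 1, 1, 0, 1, 1, 1]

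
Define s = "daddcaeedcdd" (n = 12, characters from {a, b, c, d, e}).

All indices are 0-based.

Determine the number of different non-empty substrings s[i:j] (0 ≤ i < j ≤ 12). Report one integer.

68

sorted suffixes:
  #0 SA[0]=1  'addcaeedcdd'
  #1 SA[1]=5  'aeedcdd'
  #2 SA[2]=4  'caeedcdd'
  #3 SA[3]=9  'cdd'
  #4 SA[4]=11  'd'
  #5 SA[5]=0  'daddcaeedcdd'
  #6 SA[6]=3  'dcaeedcdd'
  #7 SA[7]=8  'dcdd'
  #8 SA[8]=10  'dd'
  #9 SA[9]=2  'ddcaeedcdd'
  #10 SA[10]=7  'edcdd'
  #11 SA[11]=6  'eedcdd'

SA = [1, 5, 4, 9, 11, 0, 3, 8, 10, 2, 7, 6]
i: (SA[i-1],SA[i]) lcp shared
  1: (1,5) 1 'a'
  2: (5,4) 0 ''
  3: (4,9) 1 'c'
  4: (9,11) 0 ''
  5: (11,0) 1 'd'
  6: (0,3) 1 'd'
  7: (3,8) 2 'dc'
  8: (8,10) 1 'd'
  9: (10,2) 2 'dd'
  10: (2,7) 0 ''
  11: (7,6) 1 'e'

n(n+1)/2 = 12·13/2 = 78
Σ LCP = 0 + 1 + 0 + 1 + 0 + 1 + 1 + 2 + 1 + 2 + 0 + 1 = 10
distinct = 78 − 10 = 68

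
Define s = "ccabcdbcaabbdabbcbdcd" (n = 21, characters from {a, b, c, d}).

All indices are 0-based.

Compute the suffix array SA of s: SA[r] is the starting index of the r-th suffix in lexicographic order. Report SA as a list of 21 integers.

rank | idx | suffix
   0 |   8 | aabbdabbcbdcd
   1 |  13 | abbcbdcd
   2 |   9 | abbdabbcbdcd
   3 |   2 | abcdbcaabbdabbcbdcd
   4 |  14 | bbcbdcd
   5 |  10 | bbdabbcbdcd
   6 |   6 | bcaabbdabbcbdcd
   7 |  15 | bcbdcd
   8 |   3 | bcdbcaabbdabbcbdcd
   9 |  11 | bdabbcbdcd
  10 |  17 | bdcd
  11 |   7 | caabbdabbcbdcd
  12 |   1 | cabcdbcaabbdabbcbdcd
  13 |  16 | cbdcd
  14 |   0 | ccabcdbcaabbdabbcbdcd
  15 |  19 | cd
  16 |   4 | cdbcaabbdabbcbdcd
  17 |  20 | d
  18 |  12 | dabbcbdcd
  19 |   5 | dbcaabbdabbcbdcd
  20 |  18 | dcd

[8, 13, 9, 2, 14, 10, 6, 15, 3, 11, 17, 7, 1, 16, 0, 19, 4, 20, 12, 5, 18]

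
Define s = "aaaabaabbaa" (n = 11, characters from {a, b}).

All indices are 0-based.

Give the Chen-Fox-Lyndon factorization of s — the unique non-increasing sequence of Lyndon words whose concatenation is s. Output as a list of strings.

emit factor 1: 'aaaabaabb' (i=0, period=9)
emit factor 2: 'a' (i=9, period=1)
emit factor 3: 'a' (i=10, period=1)

["aaaabaabb", "a", "a"]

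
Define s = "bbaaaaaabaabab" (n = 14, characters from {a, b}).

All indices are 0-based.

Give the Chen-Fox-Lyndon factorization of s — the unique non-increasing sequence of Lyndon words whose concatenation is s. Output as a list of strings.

["b", "b", "aaaaaabaabab"]

emit factor 1: 'b' (i=0, period=1)
emit factor 2: 'b' (i=1, period=1)
emit factor 3: 'aaaaaabaabab' (i=2, period=12)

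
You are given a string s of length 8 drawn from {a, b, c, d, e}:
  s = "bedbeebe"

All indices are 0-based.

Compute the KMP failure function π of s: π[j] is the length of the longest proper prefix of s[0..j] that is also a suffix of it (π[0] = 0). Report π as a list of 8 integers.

π[0] = 0
j=1 s[j]='e': π[1]=0 (border '')
j=2 s[j]='d': π[2]=0 (border '')
j=3 s[j]='b': π[3]=1 (border 'b')
j=4 s[j]='e': π[4]=2 (border 'be')
j=5 s[j]='e': k: 2→0; π[5]=0 (border '')
j=6 s[j]='b': π[6]=1 (border 'b')
j=7 s[j]='e': π[7]=2 (border 'be')

[0, 0, 0, 1, 2, 0, 1, 2]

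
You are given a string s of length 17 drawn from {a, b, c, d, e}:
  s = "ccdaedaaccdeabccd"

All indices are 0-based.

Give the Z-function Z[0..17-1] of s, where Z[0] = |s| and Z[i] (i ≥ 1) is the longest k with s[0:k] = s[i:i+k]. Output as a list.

Z[0]=17
i=1: i≥r, start 0; Z[1]=1 grow→box=[1,2)
i=2: i≥r, start 0; Z[2]=0
i=3: i≥r, start 0; Z[3]=0
i=4: i≥r, start 0; Z[4]=0
i=5: i≥r, start 0; Z[5]=0
i=6: i≥r, start 0; Z[6]=0
i=7: i≥r, start 0; Z[7]=0
i=8: i≥r, start 0; Z[8]=3 grow→box=[8,11)
i=9: min(r-i=2, Z[1]=1)=1; Z[9]=1
i=10: min(r-i=1, Z[2]=0)=0; Z[10]=0
i=11: i≥r, start 0; Z[11]=0
i=12: i≥r, start 0; Z[12]=0
i=13: i≥r, start 0; Z[13]=0
i=14: i≥r, start 0; Z[14]=3 grow→box=[14,17)
i=15: min(r-i=2, Z[1]=1)=1; Z[15]=1
i=16: min(r-i=1, Z[2]=0)=0; Z[16]=0

[17, 1, 0, 0, 0, 0, 0, 0, 3, 1, 0, 0, 0, 0, 3, 1, 0]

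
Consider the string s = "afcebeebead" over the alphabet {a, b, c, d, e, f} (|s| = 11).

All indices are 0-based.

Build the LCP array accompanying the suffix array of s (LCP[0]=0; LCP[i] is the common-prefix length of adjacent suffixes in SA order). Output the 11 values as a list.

sorted suffixes:
  #0 SA[0]=9  'ad'
  #1 SA[1]=0  'afcebeebead'
  #2 SA[2]=7  'bead'
  #3 SA[3]=4  'beebead'
  #4 SA[4]=2  'cebeebead'
  #5 SA[5]=10  'd'
  #6 SA[6]=8  'ead'
  #7 SA[7]=6  'ebead'
  #8 SA[8]=3  'ebeebead'
  #9 SA[9]=5  'eebead'
  #10 SA[10]=1  'fcebeebead'

SA = [9, 0, 7, 4, 2, 10, 8, 6, 3, 5, 1]
i: (SA[i-1],SA[i]) lcp shared
  1: (9,0) 1 'a'
  2: (0,7) 0 ''
  3: (7,4) 2 'be'
  4: (4,2) 0 ''
  5: (2,10) 0 ''
  6: (10,8) 0 ''
  7: (8,6) 1 'e'
  8: (6,3) 3 'ebe'
  9: (3,5) 1 'e'
  10: (5,1) 0 ''

[0, 1, 0, 2, 0, 0, 0, 1, 3, 1, 0]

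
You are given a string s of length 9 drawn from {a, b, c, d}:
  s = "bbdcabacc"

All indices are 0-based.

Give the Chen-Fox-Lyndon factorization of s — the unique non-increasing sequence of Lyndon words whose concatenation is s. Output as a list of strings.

["bbdc", "abacc"]

emit factor 1: 'bbdc' (i=0, period=4)
emit factor 2: 'abacc' (i=4, period=5)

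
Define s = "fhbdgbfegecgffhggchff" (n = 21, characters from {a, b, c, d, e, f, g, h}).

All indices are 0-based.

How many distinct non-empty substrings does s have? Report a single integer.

rank→(start, suffix):
  0 → (2, 'bdgbfegecgffhggchff')
  1 → (5, 'bfegecgffhggchff')
  2 → (10, 'cgffhggchff')
  3 → (17, 'chff')
  4 → (3, 'dgbfegecgffhggchff')
  5 → (9, 'ecgffhggchff')
  6 → (7, 'egecgffhggchff')
  7 → (20, 'f')
  8 → (6, 'fegecgffhggchff')
  9 → (19, 'ff')
  10 → (12, 'ffhggchff')
  11 → (0, 'fhbdgbfegecgffhggchff')
  12 → (13, 'fhggchff')
  13 → (4, 'gbfegecgffhggchff')
  14 → (16, 'gchff')
  15 → (8, 'gecgffhggchff')
  16 → (11, 'gffhggchff')
  17 → (15, 'ggchff')
  18 → (1, 'hbdgbfegecgffhggchff')
  19 → (18, 'hff')
  20 → (14, 'hggchff')

SA = [2, 5, 10, 17, 3, 9, 7, 20, 6, 19, 12, 0, 13, 4, 16, 8, 11, 15, 1, 18, 14]
[i] adj suffixes → lcp
  [1] 2/5 → 1 ('b')
  [2] 5/10 → 0 ('')
  [3] 10/17 → 1 ('c')
  [4] 17/3 → 0 ('')
  [5] 3/9 → 0 ('')
  [6] 9/7 → 1 ('e')
  [7] 7/20 → 0 ('')
  [8] 20/6 → 1 ('f')
  [9] 6/19 → 1 ('f')
  [10] 19/12 → 2 ('ff')
  [11] 12/0 → 1 ('f')
  [12] 0/13 → 2 ('fh')
  [13] 13/4 → 0 ('')
  [14] 4/16 → 1 ('g')
  [15] 16/8 → 1 ('g')
  [16] 8/11 → 1 ('g')
  [17] 11/15 → 1 ('g')
  [18] 15/1 → 0 ('')
  [19] 1/18 → 1 ('h')
  [20] 18/14 → 1 ('h')

n(n+1)/2 = 21·22/2 = 231
Σ LCP = 0 + 1 + 0 + 1 + 0 + 0 + 1 + 0 + 1 + 1 + 2 + 1 + 2 + 0 + 1 + 1 + 1 + 1 + 0 + 1 + 1 = 16
distinct = 231 − 16 = 215

215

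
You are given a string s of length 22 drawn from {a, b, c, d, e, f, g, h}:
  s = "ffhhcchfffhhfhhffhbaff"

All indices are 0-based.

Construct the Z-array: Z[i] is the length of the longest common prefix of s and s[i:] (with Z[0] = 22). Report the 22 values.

Z[0]=22
i=1: outside box; Z[1]=1 extend→box=[1,2)
i=2: outside box; Z[2]=0
i=3: outside box; Z[3]=0
i=4: outside box; Z[4]=0
i=5: outside box; Z[5]=0
i=6: outside box; Z[6]=0
i=7: outside box; Z[7]=2 extend→box=[7,9)
i=8: min(r-i=1, Z[1]=1)=1; Z[8]=4 extend→box=[8,12)
i=9: min(r-i=3, Z[1]=1)=1; Z[9]=1
i=10: min(r-i=2, Z[2]=0)=0; Z[10]=0
i=11: min(r-i=1, Z[3]=0)=0; Z[11]=0
i=12: outside box; Z[12]=1 extend→box=[12,13)
i=13: outside box; Z[13]=0
i=14: outside box; Z[14]=0
i=15: outside box; Z[15]=3 extend→box=[15,18)
i=16: min(r-i=2, Z[1]=1)=1; Z[16]=1
i=17: min(r-i=1, Z[2]=0)=0; Z[17]=0
i=18: outside box; Z[18]=0
i=19: outside box; Z[19]=0
i=20: outside box; Z[20]=2 extend→box=[20,22)
i=21: min(r-i=1, Z[1]=1)=1; Z[21]=1

[22, 1, 0, 0, 0, 0, 0, 2, 4, 1, 0, 0, 1, 0, 0, 3, 1, 0, 0, 0, 2, 1]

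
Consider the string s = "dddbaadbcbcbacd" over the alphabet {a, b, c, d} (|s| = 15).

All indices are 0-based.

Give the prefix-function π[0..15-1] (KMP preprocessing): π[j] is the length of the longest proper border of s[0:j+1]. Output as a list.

π[0] = 0
j=1 s[j]='d': π[1]=1 (border 'd')
j=2 s[j]='d': π[2]=2 (border 'dd')
j=3 s[j]='b': k: 2→1→0; π[3]=0 (border '')
j=4 s[j]='a': π[4]=0 (border '')
j=5 s[j]='a': π[5]=0 (border '')
j=6 s[j]='d': π[6]=1 (border 'd')
j=7 s[j]='b': k: 1→0; π[7]=0 (border '')
j=8 s[j]='c': π[8]=0 (border '')
j=9 s[j]='b': π[9]=0 (border '')
j=10 s[j]='c': π[10]=0 (border '')
j=11 s[j]='b': π[11]=0 (border '')
j=12 s[j]='a': π[12]=0 (border '')
j=13 s[j]='c': π[13]=0 (border '')
j=14 s[j]='d': π[14]=1 (border 'd')

[0, 1, 2, 0, 0, 0, 1, 0, 0, 0, 0, 0, 0, 0, 1]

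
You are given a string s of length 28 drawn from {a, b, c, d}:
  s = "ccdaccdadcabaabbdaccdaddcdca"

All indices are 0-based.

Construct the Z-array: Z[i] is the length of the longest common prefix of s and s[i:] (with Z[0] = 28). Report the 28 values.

Z[0]=28
i=1: i≥r, start 0; Z[1]=1 extend→box=[1,2)
i=2: i≥r, start 0; Z[2]=0
i=3: i≥r, start 0; Z[3]=0
i=4: i≥r, start 0; Z[4]=4 extend→box=[4,8)
i=5: min(r-i=3, Z[1]=1)=1; Z[5]=1
i=6: min(r-i=2, Z[2]=0)=0; Z[6]=0
i=7: min(r-i=1, Z[3]=0)=0; Z[7]=0
i=8: i≥r, start 0; Z[8]=0
i=9: i≥r, start 0; Z[9]=1 extend→box=[9,10)
i=10: i≥r, start 0; Z[10]=0
i=11: i≥r, start 0; Z[11]=0
i=12: i≥r, start 0; Z[12]=0
i=13: i≥r, start 0; Z[13]=0
i=14: i≥r, start 0; Z[14]=0
i=15: i≥r, start 0; Z[15]=0
i=16: i≥r, start 0; Z[16]=0
i=17: i≥r, start 0; Z[17]=0
i=18: i≥r, start 0; Z[18]=4 extend→box=[18,22)
i=19: min(r-i=3, Z[1]=1)=1; Z[19]=1
i=20: min(r-i=2, Z[2]=0)=0; Z[20]=0
i=21: min(r-i=1, Z[3]=0)=0; Z[21]=0
i=22: i≥r, start 0; Z[22]=0
i=23: i≥r, start 0; Z[23]=0
i=24: i≥r, start 0; Z[24]=1 extend→box=[24,25)
i=25: i≥r, start 0; Z[25]=0
i=26: i≥r, start 0; Z[26]=1 extend→box=[26,27)
i=27: i≥r, start 0; Z[27]=0

[28, 1, 0, 0, 4, 1, 0, 0, 0, 1, 0, 0, 0, 0, 0, 0, 0, 0, 4, 1, 0, 0, 0, 0, 1, 0, 1, 0]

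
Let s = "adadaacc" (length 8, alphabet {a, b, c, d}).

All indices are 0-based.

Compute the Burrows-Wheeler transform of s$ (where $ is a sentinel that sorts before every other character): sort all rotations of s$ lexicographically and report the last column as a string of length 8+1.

rank  rotation   last
    0  $adadaacc  c
    1  aacc$adad  d
    2  acc$adada  a
    3  adaacc$ad  d
    4  adadaacc$  $
    5  c$adadaac  c
    6  cc$adadaa  a
    7  daacc$ada  a
    8  dadaacc$a  a

cdad$caaa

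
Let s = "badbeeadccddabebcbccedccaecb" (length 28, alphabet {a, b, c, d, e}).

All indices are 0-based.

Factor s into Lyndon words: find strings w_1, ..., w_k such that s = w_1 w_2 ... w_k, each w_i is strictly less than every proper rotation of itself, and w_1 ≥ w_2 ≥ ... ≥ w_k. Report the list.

emit factor 1: 'b' (i=0, period=1)
emit factor 2: 'adbeeadccdd' (i=1, period=11)
emit factor 3: 'abebcbccedccaecb' (i=12, period=16)

["b", "adbeeadccdd", "abebcbccedccaecb"]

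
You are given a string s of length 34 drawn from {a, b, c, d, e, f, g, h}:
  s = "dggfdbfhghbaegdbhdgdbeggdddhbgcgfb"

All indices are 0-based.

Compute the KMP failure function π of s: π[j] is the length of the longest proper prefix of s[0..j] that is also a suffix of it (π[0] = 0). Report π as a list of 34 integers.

[0, 0, 0, 0, 1, 0, 0, 0, 0, 0, 0, 0, 0, 0, 1, 0, 0, 1, 2, 1, 0, 0, 0, 0, 1, 1, 1, 0, 0, 0, 0, 0, 0, 0]

π[0] = 0
j=1 s[j]='g': π[1]=0 (border '')
j=2 s[j]='g': π[2]=0 (border '')
j=3 s[j]='f': π[3]=0 (border '')
j=4 s[j]='d': π[4]=1 (border 'd')
j=5 s[j]='b': k: 1→0; π[5]=0 (border '')
j=6 s[j]='f': π[6]=0 (border '')
j=7 s[j]='h': π[7]=0 (border '')
j=8 s[j]='g': π[8]=0 (border '')
j=9 s[j]='h': π[9]=0 (border '')
j=10 s[j]='b': π[10]=0 (border '')
j=11 s[j]='a': π[11]=0 (border '')
j=12 s[j]='e': π[12]=0 (border '')
j=13 s[j]='g': π[13]=0 (border '')
j=14 s[j]='d': π[14]=1 (border 'd')
j=15 s[j]='b': k: 1→0; π[15]=0 (border '')
j=16 s[j]='h': π[16]=0 (border '')
j=17 s[j]='d': π[17]=1 (border 'd')
j=18 s[j]='g': π[18]=2 (border 'dg')
j=19 s[j]='d': k: 2→0; π[19]=1 (border 'd')
j=20 s[j]='b': k: 1→0; π[20]=0 (border '')
j=21 s[j]='e': π[21]=0 (border '')
j=22 s[j]='g': π[22]=0 (border '')
j=23 s[j]='g': π[23]=0 (border '')
j=24 s[j]='d': π[24]=1 (border 'd')
j=25 s[j]='d': k: 1→0; π[25]=1 (border 'd')
j=26 s[j]='d': k: 1→0; π[26]=1 (border 'd')
j=27 s[j]='h': k: 1→0; π[27]=0 (border '')
j=28 s[j]='b': π[28]=0 (border '')
j=29 s[j]='g': π[29]=0 (border '')
j=30 s[j]='c': π[30]=0 (border '')
j=31 s[j]='g': π[31]=0 (border '')
j=32 s[j]='f': π[32]=0 (border '')
j=33 s[j]='b': π[33]=0 (border '')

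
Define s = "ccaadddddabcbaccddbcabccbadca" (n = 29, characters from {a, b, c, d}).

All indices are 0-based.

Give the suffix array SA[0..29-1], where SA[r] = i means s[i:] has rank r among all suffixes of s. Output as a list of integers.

sorted suffixes:
  #0 SA[0]=28  'a'
  #1 SA[1]=2  'aadddddabcbaccddbcabccbadca'
  #2 SA[2]=9  'abcbaccddbcabccbadca'
  #3 SA[3]=20  'abccbadca'
  #4 SA[4]=13  'accddbcabccbadca'
  #5 SA[5]=25  'adca'
  #6 SA[6]=3  'adddddabcbaccddbcabccbadca'
  #7 SA[7]=12  'baccddbcabccbadca'
  #8 SA[8]=24  'badca'
  #9 SA[9]=18  'bcabccbadca'
  #10 SA[10]=10  'bcbaccddbcabccbadca'
  #11 SA[11]=21  'bccbadca'
  #12 SA[12]=27  'ca'
  #13 SA[13]=1  'caadddddabcbaccddbcabccbadca'
  #14 SA[14]=19  'cabccbadca'
  #15 SA[15]=11  'cbaccddbcabccbadca'
  #16 SA[16]=23  'cbadca'
  #17 SA[17]=0  'ccaadddddabcbaccddbcabccbadca'
  #18 SA[18]=22  'ccbadca'
  #19 SA[19]=14  'ccddbcabccbadca'
  #20 SA[20]=15  'cddbcabccbadca'
  #21 SA[21]=8  'dabcbaccddbcabccbadca'
  #22 SA[22]=17  'dbcabccbadca'
  #23 SA[23]=26  'dca'
  #24 SA[24]=7  'ddabcbaccddbcabccbadca'
  #25 SA[25]=16  'ddbcabccbadca'
  #26 SA[26]=6  'dddabcbaccddbcabccbadca'
  #27 SA[27]=5  'ddddabcbaccddbcabccbadca'
  #28 SA[28]=4  'dddddabcbaccddbcabccbadca'

[28, 2, 9, 20, 13, 25, 3, 12, 24, 18, 10, 21, 27, 1, 19, 11, 23, 0, 22, 14, 15, 8, 17, 26, 7, 16, 6, 5, 4]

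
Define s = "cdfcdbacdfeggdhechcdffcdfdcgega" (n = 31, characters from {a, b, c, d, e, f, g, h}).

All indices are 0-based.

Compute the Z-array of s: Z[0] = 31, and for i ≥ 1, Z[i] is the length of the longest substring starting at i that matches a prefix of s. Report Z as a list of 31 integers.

[31, 0, 0, 2, 0, 0, 0, 3, 0, 0, 0, 0, 0, 0, 0, 0, 1, 0, 3, 0, 0, 0, 3, 0, 0, 0, 1, 0, 0, 0, 0]

Z[0]=31
i=1: fresh scan; Z[1]=0
i=2: fresh scan; Z[2]=0
i=3: fresh scan; Z[3]=2 extend→box=[3,5)
i=4: min(r-i=1, Z[1]=0)=0; Z[4]=0
i=5: fresh scan; Z[5]=0
i=6: fresh scan; Z[6]=0
i=7: fresh scan; Z[7]=3 extend→box=[7,10)
i=8: min(r-i=2, Z[1]=0)=0; Z[8]=0
i=9: min(r-i=1, Z[2]=0)=0; Z[9]=0
i=10: fresh scan; Z[10]=0
i=11: fresh scan; Z[11]=0
i=12: fresh scan; Z[12]=0
i=13: fresh scan; Z[13]=0
i=14: fresh scan; Z[14]=0
i=15: fresh scan; Z[15]=0
i=16: fresh scan; Z[16]=1 extend→box=[16,17)
i=17: fresh scan; Z[17]=0
i=18: fresh scan; Z[18]=3 extend→box=[18,21)
i=19: min(r-i=2, Z[1]=0)=0; Z[19]=0
i=20: min(r-i=1, Z[2]=0)=0; Z[20]=0
i=21: fresh scan; Z[21]=0
i=22: fresh scan; Z[22]=3 extend→box=[22,25)
i=23: min(r-i=2, Z[1]=0)=0; Z[23]=0
i=24: min(r-i=1, Z[2]=0)=0; Z[24]=0
i=25: fresh scan; Z[25]=0
i=26: fresh scan; Z[26]=1 extend→box=[26,27)
i=27: fresh scan; Z[27]=0
i=28: fresh scan; Z[28]=0
i=29: fresh scan; Z[29]=0
i=30: fresh scan; Z[30]=0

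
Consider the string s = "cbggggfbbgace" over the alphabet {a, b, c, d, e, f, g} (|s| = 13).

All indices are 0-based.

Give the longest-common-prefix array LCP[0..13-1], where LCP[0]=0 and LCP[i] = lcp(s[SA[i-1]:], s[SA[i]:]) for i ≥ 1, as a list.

rank | idx | suffix
   0 |  10 | ace
   1 |   7 | bbgace
   2 |   8 | bgace
   3 |   1 | bggggfbbgace
   4 |   0 | cbggggfbbgace
   5 |  11 | ce
   6 |  12 | e
   7 |   6 | fbbgace
   8 |   9 | gace
   9 |   5 | gfbbgace
  10 |   4 | ggfbbgace
  11 |   3 | gggfbbgace
  12 |   2 | ggggfbbgace

SA = [10, 7, 8, 1, 0, 11, 12, 6, 9, 5, 4, 3, 2]
i: (SA[i-1],SA[i]) lcp shared
  1: (10,7) 0 ''
  2: (7,8) 1 'b'
  3: (8,1) 2 'bg'
  4: (1,0) 0 ''
  5: (0,11) 1 'c'
  6: (11,12) 0 ''
  7: (12,6) 0 ''
  8: (6,9) 0 ''
  9: (9,5) 1 'g'
  10: (5,4) 1 'g'
  11: (4,3) 2 'gg'
  12: (3,2) 3 'ggg'

[0, 0, 1, 2, 0, 1, 0, 0, 0, 1, 1, 2, 3]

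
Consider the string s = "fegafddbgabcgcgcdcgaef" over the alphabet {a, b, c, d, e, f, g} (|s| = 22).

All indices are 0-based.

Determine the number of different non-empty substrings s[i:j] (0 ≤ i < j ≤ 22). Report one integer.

232

sorted suffixes:
  #0 SA[0]=9  'abcgcgcdcgaef'
  #1 SA[1]=19  'aef'
  #2 SA[2]=3  'afddbgabcgcgcdcgaef'
  #3 SA[3]=10  'bcgcgcdcgaef'
  #4 SA[4]=7  'bgabcgcgcdcgaef'
  #5 SA[5]=15  'cdcgaef'
  #6 SA[6]=17  'cgaef'
  #7 SA[7]=13  'cgcdcgaef'
  #8 SA[8]=11  'cgcgcdcgaef'
  #9 SA[9]=6  'dbgabcgcgcdcgaef'
  #10 SA[10]=16  'dcgaef'
  #11 SA[11]=5  'ddbgabcgcgcdcgaef'
  #12 SA[12]=20  'ef'
  #13 SA[13]=1  'egafddbgabcgcgcdcgaef'
  #14 SA[14]=21  'f'
  #15 SA[15]=4  'fddbgabcgcgcdcgaef'
  #16 SA[16]=0  'fegafddbgabcgcgcdcgaef'
  #17 SA[17]=8  'gabcgcgcdcgaef'
  #18 SA[18]=18  'gaef'
  #19 SA[19]=2  'gafddbgabcgcgcdcgaef'
  #20 SA[20]=14  'gcdcgaef'
  #21 SA[21]=12  'gcgcdcgaef'

SA = [9, 19, 3, 10, 7, 15, 17, 13, 11, 6, 16, 5, 20, 1, 21, 4, 0, 8, 18, 2, 14, 12]
i: (SA[i-1],SA[i]) lcp shared
  1: (9,19) 1 'a'
  2: (19,3) 1 'a'
  3: (3,10) 0 ''
  4: (10,7) 1 'b'
  5: (7,15) 0 ''
  6: (15,17) 1 'c'
  7: (17,13) 2 'cg'
  8: (13,11) 3 'cgc'
  9: (11,6) 0 ''
  10: (6,16) 1 'd'
  11: (16,5) 1 'd'
  12: (5,20) 0 ''
  13: (20,1) 1 'e'
  14: (1,21) 0 ''
  15: (21,4) 1 'f'
  16: (4,0) 1 'f'
  17: (0,8) 0 ''
  18: (8,18) 2 'ga'
  19: (18,2) 2 'ga'
  20: (2,14) 1 'g'
  21: (14,12) 2 'gc'

n(n+1)/2 = 22·23/2 = 253
Σ LCP = 0 + 1 + 1 + 0 + 1 + 0 + 1 + 2 + 3 + 0 + 1 + 1 + 0 + 1 + 0 + 1 + 1 + 0 + 2 + 2 + 1 + 2 = 21
distinct = 253 − 21 = 232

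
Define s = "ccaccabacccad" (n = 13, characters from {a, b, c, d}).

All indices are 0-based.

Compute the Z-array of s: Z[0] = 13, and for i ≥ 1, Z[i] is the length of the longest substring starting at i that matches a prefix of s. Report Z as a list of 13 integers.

Z[0]=13
i=1: i≥r, start 0; Z[1]=1 scan→box=[1,2)
i=2: i≥r, start 0; Z[2]=0
i=3: i≥r, start 0; Z[3]=3 scan→box=[3,6)
i=4: min(r-i=2, Z[1]=1)=1; Z[4]=1
i=5: min(r-i=1, Z[2]=0)=0; Z[5]=0
i=6: i≥r, start 0; Z[6]=0
i=7: i≥r, start 0; Z[7]=0
i=8: i≥r, start 0; Z[8]=2 scan→box=[8,10)
i=9: min(r-i=1, Z[1]=1)=1; Z[9]=3 scan→box=[9,12)
i=10: min(r-i=2, Z[1]=1)=1; Z[10]=1
i=11: min(r-i=1, Z[2]=0)=0; Z[11]=0
i=12: i≥r, start 0; Z[12]=0

[13, 1, 0, 3, 1, 0, 0, 0, 2, 3, 1, 0, 0]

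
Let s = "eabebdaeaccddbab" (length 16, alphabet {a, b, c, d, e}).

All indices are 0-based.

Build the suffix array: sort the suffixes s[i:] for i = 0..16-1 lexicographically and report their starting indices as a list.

sorted suffixes:
  #0 SA[0]=14  'ab'
  #1 SA[1]=1  'abebdaeaccddbab'
  #2 SA[2]=8  'accddbab'
  #3 SA[3]=6  'aeaccddbab'
  #4 SA[4]=15  'b'
  #5 SA[5]=13  'bab'
  #6 SA[6]=4  'bdaeaccddbab'
  #7 SA[7]=2  'bebdaeaccddbab'
  #8 SA[8]=9  'ccddbab'
  #9 SA[9]=10  'cddbab'
  #10 SA[10]=5  'daeaccddbab'
  #11 SA[11]=12  'dbab'
  #12 SA[12]=11  'ddbab'
  #13 SA[13]=0  'eabebdaeaccddbab'
  #14 SA[14]=7  'eaccddbab'
  #15 SA[15]=3  'ebdaeaccddbab'

[14, 1, 8, 6, 15, 13, 4, 2, 9, 10, 5, 12, 11, 0, 7, 3]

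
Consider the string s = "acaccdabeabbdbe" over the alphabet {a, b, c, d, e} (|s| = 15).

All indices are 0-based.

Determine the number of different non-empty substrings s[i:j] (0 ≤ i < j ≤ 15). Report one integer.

rank→(start, suffix):
  0 → (9, 'abbdbe')
  1 → (6, 'abeabbdbe')
  2 → (0, 'acaccdabeabbdbe')
  3 → (2, 'accdabeabbdbe')
  4 → (10, 'bbdbe')
  5 → (11, 'bdbe')
  6 → (13, 'be')
  7 → (7, 'beabbdbe')
  8 → (1, 'caccdabeabbdbe')
  9 → (3, 'ccdabeabbdbe')
  10 → (4, 'cdabeabbdbe')
  11 → (5, 'dabeabbdbe')
  12 → (12, 'dbe')
  13 → (14, 'e')
  14 → (8, 'eabbdbe')

SA = [9, 6, 0, 2, 10, 11, 13, 7, 1, 3, 4, 5, 12, 14, 8]
i: (SA[i-1],SA[i]) lcp shared
  1: (9,6) 2 'ab'
  2: (6,0) 1 'a'
  3: (0,2) 2 'ac'
  4: (2,10) 0 ''
  5: (10,11) 1 'b'
  6: (11,13) 1 'b'
  7: (13,7) 2 'be'
  8: (7,1) 0 ''
  9: (1,3) 1 'c'
  10: (3,4) 1 'c'
  11: (4,5) 0 ''
  12: (5,12) 1 'd'
  13: (12,14) 0 ''
  14: (14,8) 1 'e'

n(n+1)/2 = 15·16/2 = 120
Σ LCP = 0 + 2 + 1 + 2 + 0 + 1 + 1 + 2 + 0 + 1 + 1 + 0 + 1 + 0 + 1 = 13
distinct = 120 − 13 = 107

107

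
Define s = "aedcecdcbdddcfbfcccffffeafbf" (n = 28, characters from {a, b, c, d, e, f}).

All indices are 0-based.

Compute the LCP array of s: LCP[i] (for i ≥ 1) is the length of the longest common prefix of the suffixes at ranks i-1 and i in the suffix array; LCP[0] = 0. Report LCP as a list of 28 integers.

sorted suffixes:
  #0 SA[0]=0  'aedcecdcbdddcfbfcccffffeafbf'
  #1 SA[1]=24  'afbf'
  #2 SA[2]=8  'bdddcfbfcccffffeafbf'
  #3 SA[3]=26  'bf'
  #4 SA[4]=14  'bfcccffffeafbf'
  #5 SA[5]=7  'cbdddcfbfcccffffeafbf'
  #6 SA[6]=16  'cccffffeafbf'
  #7 SA[7]=17  'ccffffeafbf'
  #8 SA[8]=5  'cdcbdddcfbfcccffffeafbf'
  #9 SA[9]=3  'cecdcbdddcfbfcccffffeafbf'
  #10 SA[10]=12  'cfbfcccffffeafbf'
  #11 SA[11]=18  'cffffeafbf'
  #12 SA[12]=6  'dcbdddcfbfcccffffeafbf'
  #13 SA[13]=2  'dcecdcbdddcfbfcccffffeafbf'
  #14 SA[14]=11  'dcfbfcccffffeafbf'
  #15 SA[15]=10  'ddcfbfcccffffeafbf'
  #16 SA[16]=9  'dddcfbfcccffffeafbf'
  #17 SA[17]=23  'eafbf'
  #18 SA[18]=4  'ecdcbdddcfbfcccffffeafbf'
  #19 SA[19]=1  'edcecdcbdddcfbfcccffffeafbf'
  #20 SA[20]=27  'f'
  #21 SA[21]=25  'fbf'
  #22 SA[22]=13  'fbfcccffffeafbf'
  #23 SA[23]=15  'fcccffffeafbf'
  #24 SA[24]=22  'feafbf'
  #25 SA[25]=21  'ffeafbf'
  #26 SA[26]=20  'fffeafbf'
  #27 SA[27]=19  'ffffeafbf'

SA = [0, 24, 8, 26, 14, 7, 16, 17, 5, 3, 12, 18, 6, 2, 11, 10, 9, 23, 4, 1, 27, 25, 13, 15, 22, 21, 20, 19]
[i] adj suffixes → lcp
  [1] 0/24 → 1 ('a')
  [2] 24/8 → 0 ('')
  [3] 8/26 → 1 ('b')
  [4] 26/14 → 2 ('bf')
  [5] 14/7 → 0 ('')
  [6] 7/16 → 1 ('c')
  [7] 16/17 → 2 ('cc')
  [8] 17/5 → 1 ('c')
  [9] 5/3 → 1 ('c')
  [10] 3/12 → 1 ('c')
  [11] 12/18 → 2 ('cf')
  [12] 18/6 → 0 ('')
  [13] 6/2 → 2 ('dc')
  [14] 2/11 → 2 ('dc')
  [15] 11/10 → 1 ('d')
  [16] 10/9 → 2 ('dd')
  [17] 9/23 → 0 ('')
  [18] 23/4 → 1 ('e')
  [19] 4/1 → 1 ('e')
  [20] 1/27 → 0 ('')
  [21] 27/25 → 1 ('f')
  [22] 25/13 → 3 ('fbf')
  [23] 13/15 → 1 ('f')
  [24] 15/22 → 1 ('f')
  [25] 22/21 → 1 ('f')
  [26] 21/20 → 2 ('ff')
  [27] 20/19 → 3 ('fff')

[0, 1, 0, 1, 2, 0, 1, 2, 1, 1, 1, 2, 0, 2, 2, 1, 2, 0, 1, 1, 0, 1, 3, 1, 1, 1, 2, 3]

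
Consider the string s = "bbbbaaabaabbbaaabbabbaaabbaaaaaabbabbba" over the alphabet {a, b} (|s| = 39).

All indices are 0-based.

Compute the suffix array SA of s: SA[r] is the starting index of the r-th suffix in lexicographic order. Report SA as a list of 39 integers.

rank | idx | suffix
   0 |  38 | a
   1 |  26 | aaaaaabbabbba
   2 |  27 | aaaaabbabbba
   3 |  28 | aaaabbabbba
   4 |   4 | aaabaabbbaaabbabbaaabbaaaaaabbabbba
   5 |  21 | aaabbaaaaaabbabbba
   6 |  13 | aaabbabbaaabbaaaaaabbabbba
   7 |  29 | aaabbabbba
   8 |   5 | aabaabbbaaabbabbaaabbaaaaaabbabbba
   9 |  22 | aabbaaaaaabbabbba
  10 |  14 | aabbabbaaabbaaaaaabbabbba
  11 |  30 | aabbabbba
  12 |   8 | aabbbaaabbabbaaabbaaaaaabbabbba
  13 |   6 | abaabbbaaabbabbaaabbaaaaaabbabbba
  14 |  23 | abbaaaaaabbabbba
  15 |  18 | abbaaabbaaaaaabbabbba
  16 |  15 | abbabbaaabbaaaaaabbabbba
  17 |  31 | abbabbba
  18 |  34 | abbba
  19 |   9 | abbbaaabbabbaaabbaaaaaabbabbba
  20 |  37 | ba
  21 |  25 | baaaaaabbabbba
  22 |   3 | baaabaabbbaaabbabbaaabbaaaaaabbabbba
  23 |  20 | baaabbaaaaaabbabbba
  24 |  12 | baaabbabbaaabbaaaaaabbabbba
  25 |   7 | baabbbaaabbabbaaabbaaaaaabbabbba
  26 |  17 | babbaaabbaaaaaabbabbba
  27 |  33 | babbba
  28 |  36 | bba
  29 |  24 | bbaaaaaabbabbba
  30 |   2 | bbaaabaabbbaaabbabbaaabbaaaaaabbabbba
  31 |  19 | bbaaabbaaaaaabbabbba
  32 |  11 | bbaaabbabbaaabbaaaaaabbabbba
  33 |  16 | bbabbaaabbaaaaaabbabbba
  34 |  32 | bbabbba
  35 |  35 | bbba
  36 |   1 | bbbaaabaabbbaaabbabbaaabbaaaaaabbabbba
  37 |  10 | bbbaaabbabbaaabbaaaaaabbabbba
  38 |   0 | bbbbaaabaabbbaaabbabbaaabbaaaaaabbabbba

[38, 26, 27, 28, 4, 21, 13, 29, 5, 22, 14, 30, 8, 6, 23, 18, 15, 31, 34, 9, 37, 25, 3, 20, 12, 7, 17, 33, 36, 24, 2, 19, 11, 16, 32, 35, 1, 10, 0]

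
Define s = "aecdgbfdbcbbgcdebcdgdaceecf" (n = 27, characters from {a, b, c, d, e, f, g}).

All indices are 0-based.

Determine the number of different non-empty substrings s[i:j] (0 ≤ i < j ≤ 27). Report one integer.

352

rank | idx | suffix
   0 |  21 | aceecf
   1 |   0 | aecdgbfdbcbbgcdebcdgdaceecf
   2 |  10 | bbgcdebcdgdaceecf
   3 |   8 | bcbbgcdebcdgdaceecf
   4 |  16 | bcdgdaceecf
   5 |   5 | bfdbcbbgcdebcdgdaceecf
   6 |  11 | bgcdebcdgdaceecf
   7 |   9 | cbbgcdebcdgdaceecf
   8 |  13 | cdebcdgdaceecf
   9 |   2 | cdgbfdbcbbgcdebcdgdaceecf
  10 |  17 | cdgdaceecf
  11 |  22 | ceecf
  12 |  25 | cf
  13 |  20 | daceecf
  14 |   7 | dbcbbgcdebcdgdaceecf
  15 |  14 | debcdgdaceecf
  16 |   3 | dgbfdbcbbgcdebcdgdaceecf
  17 |  18 | dgdaceecf
  18 |  15 | ebcdgdaceecf
  19 |   1 | ecdgbfdbcbbgcdebcdgdaceecf
  20 |  24 | ecf
  21 |  23 | eecf
  22 |  26 | f
  23 |   6 | fdbcbbgcdebcdgdaceecf
  24 |   4 | gbfdbcbbgcdebcdgdaceecf
  25 |  12 | gcdebcdgdaceecf
  26 |  19 | gdaceecf

SA = [21, 0, 10, 8, 16, 5, 11, 9, 13, 2, 17, 22, 25, 20, 7, 14, 3, 18, 15, 1, 24, 23, 26, 6, 4, 12, 19]
i: (SA[i-1],SA[i]) lcp shared
  1: (21,0) 1 'a'
  2: (0,10) 0 ''
  3: (10,8) 1 'b'
  4: (8,16) 2 'bc'
  5: (16,5) 1 'b'
  6: (5,11) 1 'b'
  7: (11,9) 0 ''
  8: (9,13) 1 'c'
  9: (13,2) 2 'cd'
  10: (2,17) 3 'cdg'
  11: (17,22) 1 'c'
  12: (22,25) 1 'c'
  13: (25,20) 0 ''
  14: (20,7) 1 'd'
  15: (7,14) 1 'd'
  16: (14,3) 1 'd'
  17: (3,18) 2 'dg'
  18: (18,15) 0 ''
  19: (15,1) 1 'e'
  20: (1,24) 2 'ec'
  21: (24,23) 1 'e'
  22: (23,26) 0 ''
  23: (26,6) 1 'f'
  24: (6,4) 0 ''
  25: (4,12) 1 'g'
  26: (12,19) 1 'g'

n(n+1)/2 = 27·28/2 = 378
Σ LCP = 0 + 1 + 0 + 1 + 2 + 1 + 1 + 0 + 1 + 2 + 3 + 1 + 1 + 0 + 1 + 1 + 1 + 2 + 0 + 1 + 2 + 1 + 0 + 1 + 0 + 1 + 1 = 26
distinct = 378 − 26 = 352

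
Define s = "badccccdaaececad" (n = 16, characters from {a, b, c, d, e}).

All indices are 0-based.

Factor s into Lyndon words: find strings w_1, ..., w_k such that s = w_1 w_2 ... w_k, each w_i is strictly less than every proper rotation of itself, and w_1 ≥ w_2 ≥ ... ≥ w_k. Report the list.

emit factor 1: 'b' (i=0, period=1)
emit factor 2: 'adccccd' (i=1, period=7)
emit factor 3: 'aaececad' (i=8, period=8)

["b", "adccccd", "aaececad"]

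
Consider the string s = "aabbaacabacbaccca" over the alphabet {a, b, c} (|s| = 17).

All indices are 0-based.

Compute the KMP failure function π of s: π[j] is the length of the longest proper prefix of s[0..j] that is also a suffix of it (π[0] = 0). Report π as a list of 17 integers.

π[0] = 0
j=1 s[j]='a': π[1]=1 (border 'a')
j=2 s[j]='b': k: 1→0; π[2]=0 (border '')
j=3 s[j]='b': π[3]=0 (border '')
j=4 s[j]='a': π[4]=1 (border 'a')
j=5 s[j]='a': π[5]=2 (border 'aa')
j=6 s[j]='c': k: 2→1→0; π[6]=0 (border '')
j=7 s[j]='a': π[7]=1 (border 'a')
j=8 s[j]='b': k: 1→0; π[8]=0 (border '')
j=9 s[j]='a': π[9]=1 (border 'a')
j=10 s[j]='c': k: 1→0; π[10]=0 (border '')
j=11 s[j]='b': π[11]=0 (border '')
j=12 s[j]='a': π[12]=1 (border 'a')
j=13 s[j]='c': k: 1→0; π[13]=0 (border '')
j=14 s[j]='c': π[14]=0 (border '')
j=15 s[j]='c': π[15]=0 (border '')
j=16 s[j]='a': π[16]=1 (border 'a')

[0, 1, 0, 0, 1, 2, 0, 1, 0, 1, 0, 0, 1, 0, 0, 0, 1]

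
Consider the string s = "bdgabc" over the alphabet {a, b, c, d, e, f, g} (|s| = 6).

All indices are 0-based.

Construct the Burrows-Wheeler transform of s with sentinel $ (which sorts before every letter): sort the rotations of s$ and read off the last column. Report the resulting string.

rank  rotation last
    0  $bdgabc  c
    1  abc$bdg  g
    2  bc$bdga  a
    3  bdgabc$  $
    4  c$bdgab  b
    5  dgabc$b  b
    6  gabc$bd  d

cga$bbd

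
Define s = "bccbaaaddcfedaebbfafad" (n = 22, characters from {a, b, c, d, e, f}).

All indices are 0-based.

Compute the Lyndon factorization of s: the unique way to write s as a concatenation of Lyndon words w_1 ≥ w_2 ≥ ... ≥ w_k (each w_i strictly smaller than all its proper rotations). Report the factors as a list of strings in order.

emit factor 1: 'bcc' (i=0, period=3)
emit factor 2: 'b' (i=3, period=1)
emit factor 3: 'aaaddcfedaebbfafad' (i=4, period=18)

["bcc", "b", "aaaddcfedaebbfafad"]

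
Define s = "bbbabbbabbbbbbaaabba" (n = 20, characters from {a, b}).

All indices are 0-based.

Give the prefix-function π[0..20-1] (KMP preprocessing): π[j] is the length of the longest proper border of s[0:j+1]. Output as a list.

[0, 1, 2, 0, 1, 2, 3, 4, 5, 6, 7, 3, 3, 3, 4, 0, 0, 1, 2, 0]

π[0] = 0
j=1 s[j]='b': π[1]=1 (border 'b')
j=2 s[j]='b': π[2]=2 (border 'bb')
j=3 s[j]='a': k: 2→1→0; π[3]=0 (border '')
j=4 s[j]='b': π[4]=1 (border 'b')
j=5 s[j]='b': π[5]=2 (border 'bb')
j=6 s[j]='b': π[6]=3 (border 'bbb')
j=7 s[j]='a': π[7]=4 (border 'bbba')
j=8 s[j]='b': π[8]=5 (border 'bbbab')
j=9 s[j]='b': π[9]=6 (border 'bbbabb')
j=10 s[j]='b': π[10]=7 (border 'bbbabbb')
j=11 s[j]='b': k: 7→3→2; π[11]=3 (border 'bbb')
j=12 s[j]='b': k: 3→2; π[12]=3 (border 'bbb')
j=13 s[j]='b': k: 3→2; π[13]=3 (border 'bbb')
j=14 s[j]='a': π[14]=4 (border 'bbba')
j=15 s[j]='a': k: 4→0; π[15]=0 (border '')
j=16 s[j]='a': π[16]=0 (border '')
j=17 s[j]='b': π[17]=1 (border 'b')
j=18 s[j]='b': π[18]=2 (border 'bb')
j=19 s[j]='a': k: 2→1→0; π[19]=0 (border '')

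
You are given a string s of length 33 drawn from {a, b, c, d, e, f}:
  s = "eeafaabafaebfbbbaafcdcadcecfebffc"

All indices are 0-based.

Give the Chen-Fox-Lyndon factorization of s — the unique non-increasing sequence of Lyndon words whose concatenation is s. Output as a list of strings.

["e", "e", "af", "aabafaebfbbbaafcdcadcecfebffc"]

emit factor 1: 'e' (i=0, period=1)
emit factor 2: 'e' (i=1, period=1)
emit factor 3: 'af' (i=2, period=2)
emit factor 4: 'aabafaebfbbbaafcdcadcecfebffc' (i=4, period=29)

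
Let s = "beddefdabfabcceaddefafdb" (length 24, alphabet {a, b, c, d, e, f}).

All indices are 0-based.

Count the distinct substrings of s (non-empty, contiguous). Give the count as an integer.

273

sorted suffixes:
  #0 SA[0]=10  'abcceaddefafdb'
  #1 SA[1]=7  'abfabcceaddefafdb'
  #2 SA[2]=15  'addefafdb'
  #3 SA[3]=20  'afdb'
  #4 SA[4]=23  'b'
  #5 SA[5]=11  'bcceaddefafdb'
  #6 SA[6]=0  'beddefdabfabcceaddefafdb'
  #7 SA[7]=8  'bfabcceaddefafdb'
  #8 SA[8]=12  'cceaddefafdb'
  #9 SA[9]=13  'ceaddefafdb'
  #10 SA[10]=6  'dabfabcceaddefafdb'
  #11 SA[11]=22  'db'
  #12 SA[12]=16  'ddefafdb'
  #13 SA[13]=2  'ddefdabfabcceaddefafdb'
  #14 SA[14]=17  'defafdb'
  #15 SA[15]=3  'defdabfabcceaddefafdb'
  #16 SA[16]=14  'eaddefafdb'
  #17 SA[17]=1  'eddefdabfabcceaddefafdb'
  #18 SA[18]=18  'efafdb'
  #19 SA[19]=4  'efdabfabcceaddefafdb'
  #20 SA[20]=9  'fabcceaddefafdb'
  #21 SA[21]=19  'fafdb'
  #22 SA[22]=5  'fdabfabcceaddefafdb'
  #23 SA[23]=21  'fdb'

SA = [10, 7, 15, 20, 23, 11, 0, 8, 12, 13, 6, 22, 16, 2, 17, 3, 14, 1, 18, 4, 9, 19, 5, 21]
i: (SA[i-1],SA[i]) lcp shared
  1: (10,7) 2 'ab'
  2: (7,15) 1 'a'
  3: (15,20) 1 'a'
  4: (20,23) 0 ''
  5: (23,11) 1 'b'
  6: (11,0) 1 'b'
  7: (0,8) 1 'b'
  8: (8,12) 0 ''
  9: (12,13) 1 'c'
  10: (13,6) 0 ''
  11: (6,22) 1 'd'
  12: (22,16) 1 'd'
  13: (16,2) 4 'ddef'
  14: (2,17) 1 'd'
  15: (17,3) 3 'def'
  16: (3,14) 0 ''
  17: (14,1) 1 'e'
  18: (1,18) 1 'e'
  19: (18,4) 2 'ef'
  20: (4,9) 0 ''
  21: (9,19) 2 'fa'
  22: (19,5) 1 'f'
  23: (5,21) 2 'fd'

n(n+1)/2 = 24·25/2 = 300
Σ LCP = 0 + 2 + 1 + 1 + 0 + 1 + 1 + 1 + 0 + 1 + 0 + 1 + 1 + 4 + 1 + 3 + 0 + 1 + 1 + 2 + 0 + 2 + 1 + 2 = 27
distinct = 300 − 27 = 273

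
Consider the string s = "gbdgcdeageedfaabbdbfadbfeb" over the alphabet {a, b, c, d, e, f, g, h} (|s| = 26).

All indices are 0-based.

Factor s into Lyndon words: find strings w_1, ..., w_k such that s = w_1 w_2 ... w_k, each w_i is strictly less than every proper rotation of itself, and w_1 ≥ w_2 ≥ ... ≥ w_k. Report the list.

["g", "bdgcde", "ageedf", "aabbdbfadbfeb"]

emit factor 1: 'g' (i=0, period=1)
emit factor 2: 'bdgcde' (i=1, period=6)
emit factor 3: 'ageedf' (i=7, period=6)
emit factor 4: 'aabbdbfadbfeb' (i=13, period=13)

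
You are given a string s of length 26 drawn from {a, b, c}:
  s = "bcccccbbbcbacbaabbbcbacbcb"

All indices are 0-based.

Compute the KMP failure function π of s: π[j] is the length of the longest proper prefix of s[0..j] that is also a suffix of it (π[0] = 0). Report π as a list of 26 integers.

[0, 0, 0, 0, 0, 0, 1, 1, 1, 2, 1, 0, 0, 1, 0, 0, 1, 1, 1, 2, 1, 0, 0, 1, 2, 1]

π[0] = 0
j=1 s[j]='c': π[1]=0 (border '')
j=2 s[j]='c': π[2]=0 (border '')
j=3 s[j]='c': π[3]=0 (border '')
j=4 s[j]='c': π[4]=0 (border '')
j=5 s[j]='c': π[5]=0 (border '')
j=6 s[j]='b': π[6]=1 (border 'b')
j=7 s[j]='b': k: 1→0; π[7]=1 (border 'b')
j=8 s[j]='b': k: 1→0; π[8]=1 (border 'b')
j=9 s[j]='c': π[9]=2 (border 'bc')
j=10 s[j]='b': k: 2→0; π[10]=1 (border 'b')
j=11 s[j]='a': k: 1→0; π[11]=0 (border '')
j=12 s[j]='c': π[12]=0 (border '')
j=13 s[j]='b': π[13]=1 (border 'b')
j=14 s[j]='a': k: 1→0; π[14]=0 (border '')
j=15 s[j]='a': π[15]=0 (border '')
j=16 s[j]='b': π[16]=1 (border 'b')
j=17 s[j]='b': k: 1→0; π[17]=1 (border 'b')
j=18 s[j]='b': k: 1→0; π[18]=1 (border 'b')
j=19 s[j]='c': π[19]=2 (border 'bc')
j=20 s[j]='b': k: 2→0; π[20]=1 (border 'b')
j=21 s[j]='a': k: 1→0; π[21]=0 (border '')
j=22 s[j]='c': π[22]=0 (border '')
j=23 s[j]='b': π[23]=1 (border 'b')
j=24 s[j]='c': π[24]=2 (border 'bc')
j=25 s[j]='b': k: 2→0; π[25]=1 (border 'b')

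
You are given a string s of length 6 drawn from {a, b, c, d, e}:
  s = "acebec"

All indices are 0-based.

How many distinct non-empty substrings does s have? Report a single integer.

rank→(start, suffix):
  0 → (0, 'acebec')
  1 → (3, 'bec')
  2 → (5, 'c')
  3 → (1, 'cebec')
  4 → (2, 'ebec')
  5 → (4, 'ec')

SA = [0, 3, 5, 1, 2, 4]
i: (SA[i-1],SA[i]) lcp shared
  1: (0,3) 0 ''
  2: (3,5) 0 ''
  3: (5,1) 1 'c'
  4: (1,2) 0 ''
  5: (2,4) 1 'e'

n(n+1)/2 = 6·7/2 = 21
Σ LCP = 0 + 0 + 0 + 1 + 0 + 1 = 2
distinct = 21 − 2 = 19

19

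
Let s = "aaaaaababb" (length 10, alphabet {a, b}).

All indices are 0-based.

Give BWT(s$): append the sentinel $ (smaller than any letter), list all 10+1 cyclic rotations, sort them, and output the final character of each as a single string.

b$aaaaabbaa

rank  rotation     last
    0  $aaaaaababb  b
    1  aaaaaababb$  $
    2  aaaaababb$a  a
    3  aaaababb$aa  a
    4  aaababb$aaa  a
    5  aababb$aaaa  a
    6  ababb$aaaaa  a
    7  abb$aaaaaab  b
    8  b$aaaaaabab  b
    9  babb$aaaaaa  a
   10  bb$aaaaaaba  a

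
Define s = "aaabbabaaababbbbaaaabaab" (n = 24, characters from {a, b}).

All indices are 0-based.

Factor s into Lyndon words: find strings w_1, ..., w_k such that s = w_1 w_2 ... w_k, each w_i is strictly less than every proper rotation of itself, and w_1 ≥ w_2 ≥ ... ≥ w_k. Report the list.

emit factor 1: 'aaabbab' (i=0, period=7)
emit factor 2: 'aaababbbb' (i=7, period=9)
emit factor 3: 'aaaabaab' (i=16, period=8)

["aaabbab", "aaababbbb", "aaaabaab"]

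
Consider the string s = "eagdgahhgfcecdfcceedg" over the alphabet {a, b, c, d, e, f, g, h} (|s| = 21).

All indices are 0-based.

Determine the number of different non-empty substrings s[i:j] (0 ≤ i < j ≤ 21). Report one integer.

214

rank→(start, suffix):
  0 → (1, 'agdgahhgfcecdfcceedg')
  1 → (5, 'ahhgfcecdfcceedg')
  2 → (15, 'cceedg')
  3 → (12, 'cdfcceedg')
  4 → (10, 'cecdfcceedg')
  5 → (16, 'ceedg')
  6 → (13, 'dfcceedg')
  7 → (19, 'dg')
  8 → (3, 'dgahhgfcecdfcceedg')
  9 → (0, 'eagdgahhgfcecdfcceedg')
  10 → (11, 'ecdfcceedg')
  11 → (18, 'edg')
  12 → (17, 'eedg')
  13 → (14, 'fcceedg')
  14 → (9, 'fcecdfcceedg')
  15 → (20, 'g')
  16 → (4, 'gahhgfcecdfcceedg')
  17 → (2, 'gdgahhgfcecdfcceedg')
  18 → (8, 'gfcecdfcceedg')
  19 → (7, 'hgfcecdfcceedg')
  20 → (6, 'hhgfcecdfcceedg')

SA = [1, 5, 15, 12, 10, 16, 13, 19, 3, 0, 11, 18, 17, 14, 9, 20, 4, 2, 8, 7, 6]
[i] adj suffixes → lcp
  [1] 1/5 → 1 ('a')
  [2] 5/15 → 0 ('')
  [3] 15/12 → 1 ('c')
  [4] 12/10 → 1 ('c')
  [5] 10/16 → 2 ('ce')
  [6] 16/13 → 0 ('')
  [7] 13/19 → 1 ('d')
  [8] 19/3 → 2 ('dg')
  [9] 3/0 → 0 ('')
  [10] 0/11 → 1 ('e')
  [11] 11/18 → 1 ('e')
  [12] 18/17 → 1 ('e')
  [13] 17/14 → 0 ('')
  [14] 14/9 → 2 ('fc')
  [15] 9/20 → 0 ('')
  [16] 20/4 → 1 ('g')
  [17] 4/2 → 1 ('g')
  [18] 2/8 → 1 ('g')
  [19] 8/7 → 0 ('')
  [20] 7/6 → 1 ('h')

n(n+1)/2 = 21·22/2 = 231
Σ LCP = 0 + 1 + 0 + 1 + 1 + 2 + 0 + 1 + 2 + 0 + 1 + 1 + 1 + 0 + 2 + 0 + 1 + 1 + 1 + 0 + 1 = 17
distinct = 231 − 17 = 214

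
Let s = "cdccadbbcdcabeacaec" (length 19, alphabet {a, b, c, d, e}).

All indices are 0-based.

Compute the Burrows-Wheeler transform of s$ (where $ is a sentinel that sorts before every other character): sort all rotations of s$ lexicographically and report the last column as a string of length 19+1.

rank  rotation              last
    0  $cdccadbbcdcabeacaec  c
    1  abeacaec$cdccadbbcdc  c
    2  acaec$cdccadbbcdcabe  e
    3  adbbcdcabeacaec$cdcc  c
    4  aec$cdccadbbcdcabeac  c
    5  bbcdcabeacaec$cdccad  d
    6  bcdcabeacaec$cdccadb  b
    7  beacaec$cdccadbbcdca  a
    8  c$cdccadbbcdcabeacae  e
    9  cabeacaec$cdccadbbcd  d
   10  cadbbcdcabeacaec$cdc  c
   11  caec$cdccadbbcdcabea  a
   12  ccadbbcdcabeacaec$cd  d
   13  cdcabeacaec$cdccadbb  b
   14  cdccadbbcdcabeacaec$  $
   15  dbbcdcabeacaec$cdcca  a
   16  dcabeacaec$cdccadbbc  c
   17  dccadbbcdcabeacaec$c  c
   18  eacaec$cdccadbbcdcab  b
   19  ec$cdccadbbcdcabeaca  a

cceccdbaedcadb$accba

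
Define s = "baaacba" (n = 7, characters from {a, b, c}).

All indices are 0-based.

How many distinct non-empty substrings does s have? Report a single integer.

22

rank→(start, suffix):
  0 → (6, 'a')
  1 → (1, 'aaacba')
  2 → (2, 'aacba')
  3 → (3, 'acba')
  4 → (5, 'ba')
  5 → (0, 'baaacba')
  6 → (4, 'cba')

SA = [6, 1, 2, 3, 5, 0, 4]
i: (SA[i-1],SA[i]) lcp shared
  1: (6,1) 1 'a'
  2: (1,2) 2 'aa'
  3: (2,3) 1 'a'
  4: (3,5) 0 ''
  5: (5,0) 2 'ba'
  6: (0,4) 0 ''

n(n+1)/2 = 7·8/2 = 28
Σ LCP = 0 + 1 + 2 + 1 + 0 + 2 + 0 = 6
distinct = 28 − 6 = 22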